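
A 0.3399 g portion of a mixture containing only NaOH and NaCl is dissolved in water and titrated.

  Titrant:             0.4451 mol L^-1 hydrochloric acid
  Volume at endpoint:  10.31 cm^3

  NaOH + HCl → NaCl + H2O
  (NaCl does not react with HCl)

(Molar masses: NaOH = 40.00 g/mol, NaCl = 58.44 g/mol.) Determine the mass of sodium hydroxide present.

0.1836 g

n(HCl) = 0.01031 × 0.4451 = 4.589 × 10^-3 mol
Let x = n(NaOH), y = n(NaCl).
Titrant: 1x = 4.589 × 10^-3;  mass: 40.00x + 58.44y = 0.3399
Solving, x = 4.589 × 10^-3 mol, y = 2.675 × 10^-3 mol
mass of NaOH = 4.589 × 10^-3 × 40.00 = 0.1836 g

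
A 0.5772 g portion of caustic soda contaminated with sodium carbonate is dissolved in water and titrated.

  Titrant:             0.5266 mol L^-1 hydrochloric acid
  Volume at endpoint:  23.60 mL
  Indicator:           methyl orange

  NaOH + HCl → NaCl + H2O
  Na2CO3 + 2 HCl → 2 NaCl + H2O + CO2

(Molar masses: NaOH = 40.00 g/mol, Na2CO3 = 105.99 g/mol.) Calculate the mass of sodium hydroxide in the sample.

0.2506 g

n(HCl) = 0.02360 × 0.5266 = 0.01243 mol
Let x = n(NaOH), y = n(Na2CO3).
Titrant: 1x + 2y = 0.01243;  mass: 40.00x + 105.99y = 0.5772
Solving, x = 6.265 × 10^-3 mol, y = 3.082 × 10^-3 mol
mass of NaOH = 6.265 × 10^-3 × 40.00 = 0.2506 g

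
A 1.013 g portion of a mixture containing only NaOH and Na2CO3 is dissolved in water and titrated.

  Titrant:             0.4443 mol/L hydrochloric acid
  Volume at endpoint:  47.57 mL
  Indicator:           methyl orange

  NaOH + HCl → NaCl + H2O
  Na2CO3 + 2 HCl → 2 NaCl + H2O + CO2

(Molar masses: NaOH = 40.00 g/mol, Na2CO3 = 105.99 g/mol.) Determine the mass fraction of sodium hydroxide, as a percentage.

n(HCl) = 0.04757 × 0.4443 = 0.02114 mol
Let x = n(NaOH), y = n(Na2CO3).
Titrant: 1x + 2y = 0.02114;  mass: 40.00x + 105.99y = 1.013
Solving, x = 8.239 × 10^-3 mol, y = 6.448 × 10^-3 mol
mass of NaOH = 8.239 × 10^-3 × 40.00 = 0.3296 g
% NaOH = 0.3296 / 1.013 × 100 = 32.53 %

32.53 %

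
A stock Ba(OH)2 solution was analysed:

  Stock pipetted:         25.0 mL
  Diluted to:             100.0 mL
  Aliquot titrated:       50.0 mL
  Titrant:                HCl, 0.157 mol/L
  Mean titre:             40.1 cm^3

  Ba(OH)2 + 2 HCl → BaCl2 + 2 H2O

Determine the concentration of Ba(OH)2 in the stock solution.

n(HCl) = 0.0401 × 0.157 = 6.30 × 10^-3 mol
From the 1:2 ratio, n(Ba(OH)2) in the aliquot = 1/2 × 6.30 × 10^-3 = 3.15 × 10^-3 mol
[Ba(OH)2]_dilute = 3.15 × 10^-3 / 0.0500 = 0.0630 mol/L
Dilution factor = 100.0 / 25.0 = 4.000
[Ba(OH)2]_stock = 0.0630 × 4.000 = 0.252 mol/L

0.252 mol/L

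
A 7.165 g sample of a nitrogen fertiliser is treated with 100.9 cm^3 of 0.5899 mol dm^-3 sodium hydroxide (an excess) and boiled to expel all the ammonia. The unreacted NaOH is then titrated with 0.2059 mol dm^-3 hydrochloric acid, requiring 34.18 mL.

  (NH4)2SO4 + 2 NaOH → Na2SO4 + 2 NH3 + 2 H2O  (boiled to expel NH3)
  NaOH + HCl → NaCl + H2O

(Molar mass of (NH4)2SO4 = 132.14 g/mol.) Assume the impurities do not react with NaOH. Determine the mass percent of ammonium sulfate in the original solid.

n(NaOH) added = 0.1009 × 0.5899 = 0.05952 mol
n(HCl) used in back-titration = 0.03418 × 0.2059 = 7.038 × 10^-3 mol
n(NaOH) left over = 7.038 × 10^-3 mol (1:1 ratio)
n(NaOH) consumed by analyte = 0.05952 − 7.038 × 10^-3 = 0.05248 mol
From the 1:2 ratio, n((NH4)2SO4) = 1/2 × 0.05248 = 0.02624 mol
mass of (NH4)2SO4 = 0.02624 × 132.14 = 3.468 g
% (NH4)2SO4 = 3.468 / 7.165 × 100 = 48.40 %

48.40 %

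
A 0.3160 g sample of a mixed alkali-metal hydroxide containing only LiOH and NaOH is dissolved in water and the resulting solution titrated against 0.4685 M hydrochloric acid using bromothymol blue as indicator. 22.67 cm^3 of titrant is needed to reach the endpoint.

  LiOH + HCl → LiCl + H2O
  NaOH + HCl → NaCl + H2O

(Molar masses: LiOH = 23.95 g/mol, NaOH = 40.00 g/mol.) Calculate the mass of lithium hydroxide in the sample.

0.1624 g

n(HCl) = 0.02267 × 0.4685 = 0.01062 mol
Let x = n(LiOH), y = n(NaOH).
Titrant: 1x + 1y = 0.01062;  mass: 23.95x + 40.00y = 0.3160
Solving, x = 6.781 × 10^-3 mol, y = 3.840 × 10^-3 mol
mass of LiOH = 6.781 × 10^-3 × 23.95 = 0.1624 g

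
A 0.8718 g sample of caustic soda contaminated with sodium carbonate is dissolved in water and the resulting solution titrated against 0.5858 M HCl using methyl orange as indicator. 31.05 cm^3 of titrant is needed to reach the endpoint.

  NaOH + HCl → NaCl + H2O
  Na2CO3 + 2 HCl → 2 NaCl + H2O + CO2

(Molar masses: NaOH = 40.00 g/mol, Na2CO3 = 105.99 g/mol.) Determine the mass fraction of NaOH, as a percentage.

32.53 %

n(HCl) = 0.03105 × 0.5858 = 0.01819 mol
Let x = n(NaOH), y = n(Na2CO3).
Titrant: 1x + 2y = 0.01819;  mass: 40.00x + 105.99y = 0.8718
Solving, x = 7.090 × 10^-3 mol, y = 5.550 × 10^-3 mol
mass of NaOH = 7.090 × 10^-3 × 40.00 = 0.2836 g
% NaOH = 0.2836 / 0.8718 × 100 = 32.53 %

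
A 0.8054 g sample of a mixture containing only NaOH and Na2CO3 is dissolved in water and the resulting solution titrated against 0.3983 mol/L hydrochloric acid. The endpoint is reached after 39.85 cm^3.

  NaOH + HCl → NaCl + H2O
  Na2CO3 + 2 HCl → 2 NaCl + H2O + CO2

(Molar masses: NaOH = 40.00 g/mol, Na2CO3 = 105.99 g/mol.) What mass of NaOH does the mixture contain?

0.1100 g

n(HCl) = 0.03985 × 0.3983 = 0.01587 mol
Let x = n(NaOH), y = n(Na2CO3).
Titrant: 1x + 2y = 0.01587;  mass: 40.00x + 105.99y = 0.8054
Solving, x = 2.751 × 10^-3 mol, y = 6.561 × 10^-3 mol
mass of NaOH = 2.751 × 10^-3 × 40.00 = 0.1100 g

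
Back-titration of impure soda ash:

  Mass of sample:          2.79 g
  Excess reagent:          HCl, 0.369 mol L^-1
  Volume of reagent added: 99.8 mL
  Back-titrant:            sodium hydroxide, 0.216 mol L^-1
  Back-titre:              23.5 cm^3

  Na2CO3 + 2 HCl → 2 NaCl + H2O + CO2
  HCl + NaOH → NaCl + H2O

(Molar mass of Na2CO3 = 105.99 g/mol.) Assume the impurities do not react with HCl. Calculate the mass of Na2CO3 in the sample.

n(HCl) added = 0.0998 × 0.369 = 0.0368 mol
n(NaOH) used in back-titration = 0.0235 × 0.216 = 5.08 × 10^-3 mol
n(HCl) left over = 5.08 × 10^-3 mol (1:1 ratio)
n(HCl) consumed by analyte = 0.0368 − 5.08 × 10^-3 = 0.0318 mol
From the 1:2 ratio, n(Na2CO3) = 1/2 × 0.0318 = 0.0159 mol
mass of Na2CO3 = 0.0159 × 105.99 = 1.68 g

1.68 g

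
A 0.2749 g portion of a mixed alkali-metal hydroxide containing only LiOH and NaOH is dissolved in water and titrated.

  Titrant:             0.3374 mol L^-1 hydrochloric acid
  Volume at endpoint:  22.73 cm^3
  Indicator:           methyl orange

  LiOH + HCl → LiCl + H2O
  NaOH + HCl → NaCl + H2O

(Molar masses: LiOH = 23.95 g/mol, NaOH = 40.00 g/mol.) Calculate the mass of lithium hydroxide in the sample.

0.04755 g

n(HCl) = 0.02273 × 0.3374 = 7.669 × 10^-3 mol
Let x = n(LiOH), y = n(NaOH).
Titrant: 1x + 1y = 7.669 × 10^-3;  mass: 23.95x + 40.00y = 0.2749
Solving, x = 1.985 × 10^-3 mol, y = 5.684 × 10^-3 mol
mass of LiOH = 1.985 × 10^-3 × 23.95 = 0.04755 g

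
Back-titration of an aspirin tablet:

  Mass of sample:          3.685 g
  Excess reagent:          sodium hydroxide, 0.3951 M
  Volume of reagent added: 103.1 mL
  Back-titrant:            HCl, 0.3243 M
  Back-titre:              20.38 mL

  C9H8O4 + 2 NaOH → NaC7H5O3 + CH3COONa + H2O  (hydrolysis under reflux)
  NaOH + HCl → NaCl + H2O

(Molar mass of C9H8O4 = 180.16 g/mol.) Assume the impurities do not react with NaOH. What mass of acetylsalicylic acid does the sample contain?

3.074 g

n(NaOH) added = 0.1031 × 0.3951 = 0.04073 mol
n(HCl) used in back-titration = 0.02038 × 0.3243 = 6.609 × 10^-3 mol
n(NaOH) left over = 6.609 × 10^-3 mol (1:1 ratio)
n(NaOH) consumed by analyte = 0.04073 − 6.609 × 10^-3 = 0.03413 mol
From the 1:2 ratio, n(C9H8O4) = 1/2 × 0.03413 = 0.01706 mol
mass of C9H8O4 = 0.01706 × 180.16 = 3.074 g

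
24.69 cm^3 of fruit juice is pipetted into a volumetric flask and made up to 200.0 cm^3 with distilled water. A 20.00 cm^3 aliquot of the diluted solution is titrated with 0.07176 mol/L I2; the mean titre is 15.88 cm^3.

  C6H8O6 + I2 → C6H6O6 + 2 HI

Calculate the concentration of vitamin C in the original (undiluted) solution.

0.4615 mol/L

n(I2) = 0.01588 × 0.07176 = 1.140 × 10^-3 mol
n(C6H8O6) in the aliquot = 1.140 × 10^-3 mol (1:1 ratio)
[C6H8O6]_dilute = 1.140 × 10^-3 / 0.02000 = 0.05698 mol/L
Dilution factor = 200.0 / 24.69 = 8.100
[C6H8O6]_stock = 0.05698 × 8.100 = 0.4615 mol/L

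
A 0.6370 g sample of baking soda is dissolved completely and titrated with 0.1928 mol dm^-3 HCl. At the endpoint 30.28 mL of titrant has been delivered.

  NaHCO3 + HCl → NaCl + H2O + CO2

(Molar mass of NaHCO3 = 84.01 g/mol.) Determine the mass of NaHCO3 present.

0.4904 g

n(HCl) = 0.03028 L × 0.1928 mol/L = 5.838 × 10^-3 mol
n(NaHCO3) = 5.838 × 10^-3 mol (1:1 ratio)
mass of NaHCO3 = 5.838 × 10^-3 × 84.01 g/mol = 0.4904 g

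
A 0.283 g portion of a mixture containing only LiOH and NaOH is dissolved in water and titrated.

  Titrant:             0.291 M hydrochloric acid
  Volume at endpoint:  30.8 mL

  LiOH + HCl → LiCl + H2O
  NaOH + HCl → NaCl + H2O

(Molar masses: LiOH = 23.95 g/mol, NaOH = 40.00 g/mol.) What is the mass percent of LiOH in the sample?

39.8 %

n(HCl) = 0.0308 × 0.291 = 8.96 × 10^-3 mol
Let x = n(LiOH), y = n(NaOH).
Titrant: 1x + 1y = 8.96 × 10^-3;  mass: 23.95x + 40.00y = 0.283
Solving, x = 4.70 × 10^-3 mol, y = 4.26 × 10^-3 mol
mass of LiOH = 4.70 × 10^-3 × 23.95 = 0.113 g
% LiOH = 0.113 / 0.283 × 100 = 39.8 %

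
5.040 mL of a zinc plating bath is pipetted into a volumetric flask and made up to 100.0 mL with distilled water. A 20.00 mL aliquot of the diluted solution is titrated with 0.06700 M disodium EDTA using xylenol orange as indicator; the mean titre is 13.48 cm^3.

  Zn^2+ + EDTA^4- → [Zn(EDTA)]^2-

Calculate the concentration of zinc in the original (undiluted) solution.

0.8960 M

n(EDTA) = 0.01348 × 0.06700 = 9.032 × 10^-4 mol
n(Zn2+) in the aliquot = 9.032 × 10^-4 mol (1:1 ratio)
[Zn2+]_dilute = 9.032 × 10^-4 / 0.02000 = 0.04516 mol/L
Dilution factor = 100.0 / 5.040 = 19.84
[Zn2+]_stock = 0.04516 × 19.84 = 0.8960 mol/L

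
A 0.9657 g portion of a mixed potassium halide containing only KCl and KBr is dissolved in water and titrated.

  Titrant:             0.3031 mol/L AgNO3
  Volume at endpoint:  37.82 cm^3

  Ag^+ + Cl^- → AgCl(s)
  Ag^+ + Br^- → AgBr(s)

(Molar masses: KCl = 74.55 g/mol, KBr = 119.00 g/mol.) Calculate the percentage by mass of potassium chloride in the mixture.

69.20 %

n(AgNO3) = 0.03782 × 0.3031 = 0.01146 mol
Let x = n(KCl), y = n(KBr).
Titrant: 1x + 1y = 0.01146;  mass: 74.55x + 119.00y = 0.9657
Solving, x = 8.963 × 10^-3 mol, y = 2.500 × 10^-3 mol
mass of KCl = 8.963 × 10^-3 × 74.55 = 0.6682 g
% KCl = 0.6682 / 0.9657 × 100 = 69.20 %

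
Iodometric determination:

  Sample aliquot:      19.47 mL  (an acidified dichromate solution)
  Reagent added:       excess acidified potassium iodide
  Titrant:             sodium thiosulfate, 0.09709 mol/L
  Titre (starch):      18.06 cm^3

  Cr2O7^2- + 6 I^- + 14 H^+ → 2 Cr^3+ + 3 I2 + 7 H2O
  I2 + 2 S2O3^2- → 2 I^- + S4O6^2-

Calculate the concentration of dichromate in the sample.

0.01501 mol/L

n(S2O3^2-) = 0.01806 × 0.09709 = 1.753 × 10^-3 mol
n(I2) = n(S2O3^2-)/2 = 8.767 × 10^-4 mol
From the 1:3 ratio, n(Cr2O7^2-) in the aliquot = 1/3 × 8.767 × 10^-4 = 2.922 × 10^-4 mol
[Cr2O7^2-] = 2.922 × 10^-4 / 0.01947 = 0.01501 mol/L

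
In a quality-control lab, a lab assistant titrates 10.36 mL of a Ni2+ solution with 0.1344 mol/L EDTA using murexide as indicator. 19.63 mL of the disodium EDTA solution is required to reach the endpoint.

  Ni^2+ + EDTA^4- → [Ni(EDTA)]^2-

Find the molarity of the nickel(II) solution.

0.2547 mol/L

n(EDTA) = 0.01963 L × 0.1344 mol/L = 2.638 × 10^-3 mol
n(Ni2+) = 2.638 × 10^-3 mol (1:1 mole ratio)
[Ni2+] = 2.638 × 10^-3 mol / 0.01036 L = 0.2547 mol/L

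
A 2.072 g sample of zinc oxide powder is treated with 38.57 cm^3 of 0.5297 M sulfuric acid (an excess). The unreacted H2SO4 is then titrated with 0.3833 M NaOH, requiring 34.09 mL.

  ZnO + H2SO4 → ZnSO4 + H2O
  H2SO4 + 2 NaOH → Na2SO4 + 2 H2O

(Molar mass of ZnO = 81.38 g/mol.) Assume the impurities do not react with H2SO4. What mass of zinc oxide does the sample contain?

n(H2SO4) added = 0.03857 × 0.5297 = 0.02043 mol
n(NaOH) used in back-titration = 0.03409 × 0.3833 = 0.01307 mol
From the 1:2 ratio, n(H2SO4) left over = 1/2 × 0.01307 = 6.533 × 10^-3 mol
n(H2SO4) consumed by analyte = 0.02043 − 6.533 × 10^-3 = 0.01390 mol
n(ZnO) = 0.01390 mol (1:1 ratio)
mass of ZnO = 0.01390 × 81.38 = 1.131 g

1.131 g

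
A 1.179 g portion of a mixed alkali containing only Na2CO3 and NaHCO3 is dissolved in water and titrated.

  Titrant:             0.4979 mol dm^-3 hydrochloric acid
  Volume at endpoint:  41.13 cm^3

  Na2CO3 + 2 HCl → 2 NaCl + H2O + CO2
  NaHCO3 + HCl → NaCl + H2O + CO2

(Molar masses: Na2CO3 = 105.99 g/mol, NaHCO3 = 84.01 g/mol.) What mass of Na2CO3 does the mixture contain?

n(HCl) = 0.04113 × 0.4979 = 0.02048 mol
Let x = n(Na2CO3), y = n(NaHCO3).
Titrant: 2x + 1y = 0.02048;  mass: 105.99x + 84.01y = 1.179
Solving, x = 8.728 × 10^-3 mol, y = 3.022 × 10^-3 mol
mass of Na2CO3 = 8.728 × 10^-3 × 105.99 = 0.9251 g

0.9251 g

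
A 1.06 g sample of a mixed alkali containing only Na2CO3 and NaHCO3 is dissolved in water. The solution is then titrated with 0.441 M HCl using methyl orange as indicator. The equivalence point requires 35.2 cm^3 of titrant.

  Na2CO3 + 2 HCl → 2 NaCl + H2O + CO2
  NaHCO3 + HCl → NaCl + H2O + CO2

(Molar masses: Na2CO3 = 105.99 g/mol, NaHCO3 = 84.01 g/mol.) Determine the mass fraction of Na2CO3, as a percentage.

n(HCl) = 0.0352 × 0.441 = 0.0155 mol
Let x = n(Na2CO3), y = n(NaHCO3).
Titrant: 2x + 1y = 0.0155;  mass: 105.99x + 84.01y = 1.06
Solving, x = 3.94 × 10^-3 mol, y = 7.65 × 10^-3 mol
mass of Na2CO3 = 3.94 × 10^-3 × 105.99 = 0.417 g
% Na2CO3 = 0.417 / 1.06 × 100 = 39.3 %

39.3 %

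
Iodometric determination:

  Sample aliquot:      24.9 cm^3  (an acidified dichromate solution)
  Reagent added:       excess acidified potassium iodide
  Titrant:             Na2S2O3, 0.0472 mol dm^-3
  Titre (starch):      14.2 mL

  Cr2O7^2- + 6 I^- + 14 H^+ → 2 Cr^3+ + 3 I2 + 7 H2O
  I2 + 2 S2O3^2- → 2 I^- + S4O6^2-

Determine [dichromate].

n(S2O3^2-) = 0.0142 × 0.0472 = 6.70 × 10^-4 mol
n(I2) = n(S2O3^2-)/2 = 3.35 × 10^-4 mol
From the 1:3 ratio, n(Cr2O7^2-) in the aliquot = 1/3 × 3.35 × 10^-4 = 1.12 × 10^-4 mol
[Cr2O7^2-] = 1.12 × 10^-4 / 0.0249 = 0.00449 mol/L

0.00449 mol/L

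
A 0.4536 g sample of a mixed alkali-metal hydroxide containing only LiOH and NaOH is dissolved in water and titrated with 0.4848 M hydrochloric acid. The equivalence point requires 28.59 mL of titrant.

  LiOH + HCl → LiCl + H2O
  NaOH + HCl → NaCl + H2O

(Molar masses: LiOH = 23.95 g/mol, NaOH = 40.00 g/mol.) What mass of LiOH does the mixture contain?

n(HCl) = 0.02859 × 0.4848 = 0.01386 mol
Let x = n(LiOH), y = n(NaOH).
Titrant: 1x + 1y = 0.01386;  mass: 23.95x + 40.00y = 0.4536
Solving, x = 6.281 × 10^-3 mol, y = 7.579 × 10^-3 mol
mass of LiOH = 6.281 × 10^-3 × 23.95 = 0.1504 g

0.1504 g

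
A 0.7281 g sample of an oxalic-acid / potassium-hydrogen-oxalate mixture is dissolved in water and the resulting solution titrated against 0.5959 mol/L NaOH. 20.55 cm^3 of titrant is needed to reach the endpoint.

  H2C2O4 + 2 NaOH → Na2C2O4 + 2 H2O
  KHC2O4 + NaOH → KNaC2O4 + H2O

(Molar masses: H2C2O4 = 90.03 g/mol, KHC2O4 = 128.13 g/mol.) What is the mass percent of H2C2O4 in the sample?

n(NaOH) = 0.02055 × 0.5959 = 0.01225 mol
Let x = n(H2C2O4), y = n(KHC2O4).
Titrant: 2x + 1y = 0.01225;  mass: 90.03x + 128.13y = 0.7281
Solving, x = 5.059 × 10^-3 mol, y = 2.128 × 10^-3 mol
mass of H2C2O4 = 5.059 × 10^-3 × 90.03 = 0.4555 g
% H2C2O4 = 0.4555 / 0.7281 × 100 = 62.55 %

62.55 %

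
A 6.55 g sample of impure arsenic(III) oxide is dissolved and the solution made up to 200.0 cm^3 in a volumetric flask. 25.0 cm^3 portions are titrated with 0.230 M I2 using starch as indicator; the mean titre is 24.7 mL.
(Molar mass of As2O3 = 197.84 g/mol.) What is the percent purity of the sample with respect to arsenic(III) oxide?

68.6 %

As2O3 + 2 I2 + 2 H2O → As2O5 + 4 HI
n(I2) per titration = 0.0247 × 0.230 = 5.68 × 10^-3 mol
From the 1:2 ratio, n(As2O3) in each aliquot = 1/2 × 5.68 × 10^-3 = 2.84 × 10^-3 mol
n(As2O3) in the whole flask = 2.84 × 10^-3 × 200.0/25.0 = 0.0227 mol
mass of As2O3 = 0.0227 × 197.84 = 4.50 g
% As2O3 = 4.50 / 6.55 × 100 = 68.6 %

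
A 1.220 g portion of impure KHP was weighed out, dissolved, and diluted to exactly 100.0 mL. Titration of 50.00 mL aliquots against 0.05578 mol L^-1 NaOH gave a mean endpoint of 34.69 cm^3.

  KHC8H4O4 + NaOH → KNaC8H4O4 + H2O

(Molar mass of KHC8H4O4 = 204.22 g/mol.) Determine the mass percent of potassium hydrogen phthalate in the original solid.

64.78 %

n(NaOH) per titration = 0.03469 × 0.05578 = 1.935 × 10^-3 mol
n(KHC8H4O4) in each aliquot = 1.935 × 10^-3 mol (1:1 ratio)
n(KHC8H4O4) in the whole flask = 1.935 × 10^-3 × 100.0/50.00 = 3.870 × 10^-3 mol
mass of KHC8H4O4 = 3.870 × 10^-3 × 204.22 = 0.7903 g
% KHC8H4O4 = 0.7903 / 1.220 × 100 = 64.78 %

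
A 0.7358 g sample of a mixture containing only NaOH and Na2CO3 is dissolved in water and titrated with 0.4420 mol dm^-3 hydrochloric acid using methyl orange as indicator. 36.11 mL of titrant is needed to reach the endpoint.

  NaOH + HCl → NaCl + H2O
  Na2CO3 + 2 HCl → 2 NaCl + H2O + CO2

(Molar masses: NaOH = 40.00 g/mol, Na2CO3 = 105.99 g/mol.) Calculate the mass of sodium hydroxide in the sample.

n(HCl) = 0.03611 × 0.4420 = 0.01596 mol
Let x = n(NaOH), y = n(Na2CO3).
Titrant: 1x + 2y = 0.01596;  mass: 40.00x + 105.99y = 0.7358
Solving, x = 8.467 × 10^-3 mol, y = 3.747 × 10^-3 mol
mass of NaOH = 8.467 × 10^-3 × 40.00 = 0.3387 g

0.3387 g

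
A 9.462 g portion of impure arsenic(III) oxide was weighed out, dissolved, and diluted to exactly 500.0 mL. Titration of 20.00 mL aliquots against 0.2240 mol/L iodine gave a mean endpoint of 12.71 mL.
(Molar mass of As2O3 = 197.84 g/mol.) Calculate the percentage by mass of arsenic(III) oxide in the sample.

As2O3 + 2 I2 + 2 H2O → As2O5 + 4 HI
n(I2) per titration = 0.01271 × 0.2240 = 2.847 × 10^-3 mol
From the 1:2 ratio, n(As2O3) in each aliquot = 1/2 × 2.847 × 10^-3 = 1.424 × 10^-3 mol
n(As2O3) in the whole flask = 1.424 × 10^-3 × 500.0/20.00 = 0.03559 mol
mass of As2O3 = 0.03559 × 197.84 = 7.041 g
% As2O3 = 7.041 / 9.462 × 100 = 74.41 %

74.41 %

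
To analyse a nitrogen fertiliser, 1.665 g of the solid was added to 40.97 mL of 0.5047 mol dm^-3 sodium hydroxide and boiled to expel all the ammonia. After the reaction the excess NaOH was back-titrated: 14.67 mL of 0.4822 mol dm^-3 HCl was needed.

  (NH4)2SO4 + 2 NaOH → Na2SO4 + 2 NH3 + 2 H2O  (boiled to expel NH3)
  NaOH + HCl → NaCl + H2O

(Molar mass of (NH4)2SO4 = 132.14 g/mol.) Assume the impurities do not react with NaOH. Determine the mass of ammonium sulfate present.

n(NaOH) added = 0.04097 × 0.5047 = 0.02068 mol
n(HCl) used in back-titration = 0.01467 × 0.4822 = 7.074 × 10^-3 mol
n(NaOH) left over = 7.074 × 10^-3 mol (1:1 ratio)
n(NaOH) consumed by analyte = 0.02068 − 7.074 × 10^-3 = 0.01360 mol
From the 1:2 ratio, n((NH4)2SO4) = 1/2 × 0.01360 = 6.802 × 10^-3 mol
mass of (NH4)2SO4 = 6.802 × 10^-3 × 132.14 = 0.8988 g

0.8988 g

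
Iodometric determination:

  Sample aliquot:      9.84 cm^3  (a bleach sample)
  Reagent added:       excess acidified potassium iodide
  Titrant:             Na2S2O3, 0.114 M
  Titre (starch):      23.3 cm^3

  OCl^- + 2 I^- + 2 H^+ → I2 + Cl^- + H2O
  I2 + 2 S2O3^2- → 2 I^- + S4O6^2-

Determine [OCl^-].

n(S2O3^2-) = 0.0233 × 0.114 = 2.66 × 10^-3 mol
n(I2) = n(S2O3^2-)/2 = 1.33 × 10^-3 mol
n(OCl^-) in the aliquot = 1.33 × 10^-3 mol (1:1 ratio)
[OCl^-] = 1.33 × 10^-3 / 0.00984 = 0.135 mol/L

0.135 M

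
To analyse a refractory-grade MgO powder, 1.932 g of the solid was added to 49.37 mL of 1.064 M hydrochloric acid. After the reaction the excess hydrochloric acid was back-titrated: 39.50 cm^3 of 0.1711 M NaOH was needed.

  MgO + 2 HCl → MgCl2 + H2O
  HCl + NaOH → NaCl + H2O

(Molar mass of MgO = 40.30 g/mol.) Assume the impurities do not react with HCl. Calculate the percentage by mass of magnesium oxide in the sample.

n(HCl) added = 0.04937 × 1.064 = 0.05253 mol
n(NaOH) used in back-titration = 0.03950 × 0.1711 = 6.758 × 10^-3 mol
n(HCl) left over = 6.758 × 10^-3 mol (1:1 ratio)
n(HCl) consumed by analyte = 0.05253 − 6.758 × 10^-3 = 0.04577 mol
From the 1:2 ratio, n(MgO) = 1/2 × 0.04577 = 0.02289 mol
mass of MgO = 0.02289 × 40.30 = 0.9223 g
% MgO = 0.9223 / 1.932 × 100 = 47.74 %

47.74 %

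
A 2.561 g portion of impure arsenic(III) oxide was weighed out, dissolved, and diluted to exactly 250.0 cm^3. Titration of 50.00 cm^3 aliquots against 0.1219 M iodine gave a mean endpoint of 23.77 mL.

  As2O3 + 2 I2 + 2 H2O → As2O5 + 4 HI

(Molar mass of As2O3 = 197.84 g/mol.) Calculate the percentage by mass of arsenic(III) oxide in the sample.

55.96 %

n(I2) per titration = 0.02377 × 0.1219 = 2.898 × 10^-3 mol
From the 1:2 ratio, n(As2O3) in each aliquot = 1/2 × 2.898 × 10^-3 = 1.449 × 10^-3 mol
n(As2O3) in the whole flask = 1.449 × 10^-3 × 250.0/50.00 = 7.244 × 10^-3 mol
mass of As2O3 = 7.244 × 10^-3 × 197.84 = 1.433 g
% As2O3 = 1.433 / 2.561 × 100 = 55.96 %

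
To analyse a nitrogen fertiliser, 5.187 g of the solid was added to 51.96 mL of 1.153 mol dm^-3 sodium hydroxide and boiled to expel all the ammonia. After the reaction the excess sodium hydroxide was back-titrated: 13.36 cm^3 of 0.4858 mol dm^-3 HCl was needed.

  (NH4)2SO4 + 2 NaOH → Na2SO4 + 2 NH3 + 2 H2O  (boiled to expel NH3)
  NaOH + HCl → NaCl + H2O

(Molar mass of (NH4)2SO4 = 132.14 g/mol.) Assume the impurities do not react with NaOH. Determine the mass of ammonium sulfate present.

3.529 g

n(NaOH) added = 0.05196 × 1.153 = 0.05991 mol
n(HCl) used in back-titration = 0.01336 × 0.4858 = 6.490 × 10^-3 mol
n(NaOH) left over = 6.490 × 10^-3 mol (1:1 ratio)
n(NaOH) consumed by analyte = 0.05991 − 6.490 × 10^-3 = 0.05342 mol
From the 1:2 ratio, n((NH4)2SO4) = 1/2 × 0.05342 = 0.02671 mol
mass of (NH4)2SO4 = 0.02671 × 132.14 = 3.529 g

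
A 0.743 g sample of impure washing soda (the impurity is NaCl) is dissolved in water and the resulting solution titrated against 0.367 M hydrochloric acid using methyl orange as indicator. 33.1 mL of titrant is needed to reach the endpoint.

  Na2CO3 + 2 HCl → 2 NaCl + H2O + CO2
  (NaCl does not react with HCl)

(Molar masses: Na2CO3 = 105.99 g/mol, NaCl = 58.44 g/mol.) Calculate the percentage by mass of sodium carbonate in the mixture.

n(HCl) = 0.0331 × 0.367 = 0.0121 mol
Let x = n(Na2CO3), y = n(NaCl).
Titrant: 2x = 0.0121;  mass: 105.99x + 58.44y = 0.743
Solving, x = 6.07 × 10^-3 mol, y = 1.70 × 10^-3 mol
mass of Na2CO3 = 6.07 × 10^-3 × 105.99 = 0.644 g
% Na2CO3 = 0.644 / 0.743 × 100 = 86.6 %

86.6 %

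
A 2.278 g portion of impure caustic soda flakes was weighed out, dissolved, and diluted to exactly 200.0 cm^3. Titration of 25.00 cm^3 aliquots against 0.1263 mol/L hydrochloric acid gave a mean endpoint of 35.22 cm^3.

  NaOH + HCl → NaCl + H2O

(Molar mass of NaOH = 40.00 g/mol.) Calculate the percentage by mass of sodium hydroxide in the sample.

n(HCl) per titration = 0.03522 × 0.1263 = 4.448 × 10^-3 mol
n(NaOH) in each aliquot = 4.448 × 10^-3 mol (1:1 ratio)
n(NaOH) in the whole flask = 4.448 × 10^-3 × 200.0/25.00 = 0.03559 mol
mass of NaOH = 0.03559 × 40.00 = 1.423 g
% NaOH = 1.423 / 2.278 × 100 = 62.49 %

62.49 %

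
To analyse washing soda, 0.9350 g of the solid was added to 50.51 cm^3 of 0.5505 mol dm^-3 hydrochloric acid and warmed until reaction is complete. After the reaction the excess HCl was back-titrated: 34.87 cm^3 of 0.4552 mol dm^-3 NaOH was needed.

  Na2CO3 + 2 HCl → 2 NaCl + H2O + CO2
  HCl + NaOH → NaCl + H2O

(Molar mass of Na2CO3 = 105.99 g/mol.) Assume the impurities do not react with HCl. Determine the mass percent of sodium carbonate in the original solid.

n(HCl) added = 0.05051 × 0.5505 = 0.02781 mol
n(NaOH) used in back-titration = 0.03487 × 0.4552 = 0.01587 mol
n(HCl) left over = 0.01587 mol (1:1 ratio)
n(HCl) consumed by analyte = 0.02781 − 0.01587 = 0.01193 mol
From the 1:2 ratio, n(Na2CO3) = 1/2 × 0.01193 = 5.966 × 10^-3 mol
mass of Na2CO3 = 5.966 × 10^-3 × 105.99 = 0.6324 g
% Na2CO3 = 0.6324 / 0.9350 × 100 = 67.63 %

67.63 %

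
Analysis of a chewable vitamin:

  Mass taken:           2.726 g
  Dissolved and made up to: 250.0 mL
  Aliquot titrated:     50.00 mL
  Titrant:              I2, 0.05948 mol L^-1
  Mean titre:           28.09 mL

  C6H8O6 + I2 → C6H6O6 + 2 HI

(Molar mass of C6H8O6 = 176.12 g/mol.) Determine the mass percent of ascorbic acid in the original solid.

n(I2) per titration = 0.02809 × 0.05948 = 1.671 × 10^-3 mol
n(C6H8O6) in each aliquot = 1.671 × 10^-3 mol (1:1 ratio)
n(C6H8O6) in the whole flask = 1.671 × 10^-3 × 250.0/50.00 = 8.354 × 10^-3 mol
mass of C6H8O6 = 8.354 × 10^-3 × 176.12 = 1.471 g
% C6H8O6 = 1.471 / 2.726 × 100 = 53.97 %

53.97 %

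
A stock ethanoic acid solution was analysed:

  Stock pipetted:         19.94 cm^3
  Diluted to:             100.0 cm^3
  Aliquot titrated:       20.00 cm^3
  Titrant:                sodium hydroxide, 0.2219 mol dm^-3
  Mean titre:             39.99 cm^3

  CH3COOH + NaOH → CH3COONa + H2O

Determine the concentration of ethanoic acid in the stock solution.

2.225 mol/L

n(NaOH) = 0.03999 × 0.2219 = 8.874 × 10^-3 mol
n(CH3COOH) in the aliquot = 8.874 × 10^-3 mol (1:1 ratio)
[CH3COOH]_dilute = 8.874 × 10^-3 / 0.02000 = 0.4437 mol/L
Dilution factor = 100.0 / 19.94 = 5.015
[CH3COOH]_stock = 0.4437 × 5.015 = 2.225 mol/L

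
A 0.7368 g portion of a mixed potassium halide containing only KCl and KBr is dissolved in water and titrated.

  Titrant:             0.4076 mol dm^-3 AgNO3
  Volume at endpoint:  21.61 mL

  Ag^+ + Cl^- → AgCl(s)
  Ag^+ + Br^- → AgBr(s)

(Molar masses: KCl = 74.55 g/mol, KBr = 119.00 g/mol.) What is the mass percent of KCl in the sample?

70.88 %

n(AgNO3) = 0.02161 × 0.4076 = 8.808 × 10^-3 mol
Let x = n(KCl), y = n(KBr).
Titrant: 1x + 1y = 8.808 × 10^-3;  mass: 74.55x + 119.00y = 0.7368
Solving, x = 7.005 × 10^-3 mol, y = 1.803 × 10^-3 mol
mass of KCl = 7.005 × 10^-3 × 74.55 = 0.5222 g
% KCl = 0.5222 / 0.7368 × 100 = 70.88 %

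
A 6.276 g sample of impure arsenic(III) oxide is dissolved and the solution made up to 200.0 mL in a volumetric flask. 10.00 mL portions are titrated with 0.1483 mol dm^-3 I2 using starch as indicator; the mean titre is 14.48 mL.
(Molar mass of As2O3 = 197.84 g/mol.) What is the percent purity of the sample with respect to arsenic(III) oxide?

As2O3 + 2 I2 + 2 H2O → As2O5 + 4 HI
n(I2) per titration = 0.01448 × 0.1483 = 2.147 × 10^-3 mol
From the 1:2 ratio, n(As2O3) in each aliquot = 1/2 × 2.147 × 10^-3 = 1.074 × 10^-3 mol
n(As2O3) in the whole flask = 1.074 × 10^-3 × 200.0/10.00 = 0.02147 mol
mass of As2O3 = 0.02147 × 197.84 = 4.248 g
% As2O3 = 4.248 / 6.276 × 100 = 67.69 %

67.69 %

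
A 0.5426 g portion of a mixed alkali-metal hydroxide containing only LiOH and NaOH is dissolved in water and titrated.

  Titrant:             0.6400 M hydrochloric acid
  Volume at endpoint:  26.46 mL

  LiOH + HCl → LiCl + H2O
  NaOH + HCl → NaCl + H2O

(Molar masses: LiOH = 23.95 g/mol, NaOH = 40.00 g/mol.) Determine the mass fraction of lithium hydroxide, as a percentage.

37.06 %

n(HCl) = 0.02646 × 0.6400 = 0.01693 mol
Let x = n(LiOH), y = n(NaOH).
Titrant: 1x + 1y = 0.01693;  mass: 23.95x + 40.00y = 0.5426
Solving, x = 8.397 × 10^-3 mol, y = 8.537 × 10^-3 mol
mass of LiOH = 8.397 × 10^-3 × 23.95 = 0.2011 g
% LiOH = 0.2011 / 0.5426 × 100 = 37.06 %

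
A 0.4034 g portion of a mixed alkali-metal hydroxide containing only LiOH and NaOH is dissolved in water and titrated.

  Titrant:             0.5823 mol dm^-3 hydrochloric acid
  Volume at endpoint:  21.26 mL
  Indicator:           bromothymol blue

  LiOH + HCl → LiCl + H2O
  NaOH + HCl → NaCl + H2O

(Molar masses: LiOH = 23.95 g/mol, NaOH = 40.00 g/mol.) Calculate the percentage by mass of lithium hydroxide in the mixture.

33.95 %

n(HCl) = 0.02126 × 0.5823 = 0.01238 mol
Let x = n(LiOH), y = n(NaOH).
Titrant: 1x + 1y = 0.01238;  mass: 23.95x + 40.00y = 0.4034
Solving, x = 5.719 × 10^-3 mol, y = 6.661 × 10^-3 mol
mass of LiOH = 5.719 × 10^-3 × 23.95 = 0.1370 g
% LiOH = 0.1370 / 0.4034 × 100 = 33.95 %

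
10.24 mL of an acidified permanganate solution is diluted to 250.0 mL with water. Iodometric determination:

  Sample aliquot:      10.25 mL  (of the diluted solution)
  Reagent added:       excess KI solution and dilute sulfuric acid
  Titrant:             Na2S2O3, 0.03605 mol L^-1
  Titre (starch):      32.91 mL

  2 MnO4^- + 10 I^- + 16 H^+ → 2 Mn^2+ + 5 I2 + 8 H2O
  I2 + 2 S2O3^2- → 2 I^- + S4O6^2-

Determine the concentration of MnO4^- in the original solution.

0.5652 mol/L

n(S2O3^2-) = 0.03291 × 0.03605 = 1.186 × 10^-3 mol
n(I2) = n(S2O3^2-)/2 = 5.932 × 10^-4 mol
From the 2:5 ratio, n(MnO4^-) in the aliquot = 2/5 × 5.932 × 10^-4 = 2.373 × 10^-4 mol
[MnO4^-]_dilute = 2.373 × 10^-4 / 0.01025 = 0.02315 mol/L
[MnO4^-]_original = 0.02315 × 250.0/10.24 = 0.5652 mol/L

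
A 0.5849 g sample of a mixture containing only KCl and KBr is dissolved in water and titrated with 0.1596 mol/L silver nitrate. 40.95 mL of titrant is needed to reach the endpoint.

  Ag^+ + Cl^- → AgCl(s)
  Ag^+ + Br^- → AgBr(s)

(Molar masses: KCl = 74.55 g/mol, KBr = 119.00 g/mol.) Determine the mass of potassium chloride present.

0.3234 g

n(AgNO3) = 0.04095 × 0.1596 = 6.536 × 10^-3 mol
Let x = n(KCl), y = n(KBr).
Titrant: 1x + 1y = 6.536 × 10^-3;  mass: 74.55x + 119.00y = 0.5849
Solving, x = 4.338 × 10^-3 mol, y = 2.197 × 10^-3 mol
mass of KCl = 4.338 × 10^-3 × 74.55 = 0.3234 g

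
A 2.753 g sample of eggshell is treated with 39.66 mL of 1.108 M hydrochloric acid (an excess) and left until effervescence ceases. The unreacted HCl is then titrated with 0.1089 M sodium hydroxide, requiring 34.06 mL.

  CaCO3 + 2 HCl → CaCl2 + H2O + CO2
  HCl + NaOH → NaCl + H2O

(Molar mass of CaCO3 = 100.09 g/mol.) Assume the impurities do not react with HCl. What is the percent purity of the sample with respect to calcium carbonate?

73.14 %

n(HCl) added = 0.03966 × 1.108 = 0.04394 mol
n(NaOH) used in back-titration = 0.03406 × 0.1089 = 3.709 × 10^-3 mol
n(HCl) left over = 3.709 × 10^-3 mol (1:1 ratio)
n(HCl) consumed by analyte = 0.04394 − 3.709 × 10^-3 = 0.04023 mol
From the 1:2 ratio, n(CaCO3) = 1/2 × 0.04023 = 0.02012 mol
mass of CaCO3 = 0.02012 × 100.09 = 2.014 g
% CaCO3 = 2.014 / 2.753 × 100 = 73.14 %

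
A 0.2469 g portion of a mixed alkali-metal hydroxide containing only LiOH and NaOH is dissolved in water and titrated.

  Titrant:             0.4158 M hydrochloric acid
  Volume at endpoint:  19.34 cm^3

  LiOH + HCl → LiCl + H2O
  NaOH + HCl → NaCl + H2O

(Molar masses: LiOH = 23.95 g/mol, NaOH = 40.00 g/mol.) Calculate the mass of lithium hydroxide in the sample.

n(HCl) = 0.01934 × 0.4158 = 8.042 × 10^-3 mol
Let x = n(LiOH), y = n(NaOH).
Titrant: 1x + 1y = 8.042 × 10^-3;  mass: 23.95x + 40.00y = 0.2469
Solving, x = 4.658 × 10^-3 mol, y = 3.383 × 10^-3 mol
mass of LiOH = 4.658 × 10^-3 × 23.95 = 0.1116 g

0.1116 g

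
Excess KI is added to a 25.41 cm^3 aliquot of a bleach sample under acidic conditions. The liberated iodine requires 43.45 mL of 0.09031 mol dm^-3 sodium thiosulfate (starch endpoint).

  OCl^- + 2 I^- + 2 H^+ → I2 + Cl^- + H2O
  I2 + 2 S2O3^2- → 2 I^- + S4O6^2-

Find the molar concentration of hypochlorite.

0.07721 mol/L

n(S2O3^2-) = 0.04345 × 0.09031 = 3.924 × 10^-3 mol
n(I2) = n(S2O3^2-)/2 = 1.962 × 10^-3 mol
n(OCl^-) in the aliquot = 1.962 × 10^-3 mol (1:1 ratio)
[OCl^-] = 1.962 × 10^-3 / 0.02541 = 0.07721 mol/L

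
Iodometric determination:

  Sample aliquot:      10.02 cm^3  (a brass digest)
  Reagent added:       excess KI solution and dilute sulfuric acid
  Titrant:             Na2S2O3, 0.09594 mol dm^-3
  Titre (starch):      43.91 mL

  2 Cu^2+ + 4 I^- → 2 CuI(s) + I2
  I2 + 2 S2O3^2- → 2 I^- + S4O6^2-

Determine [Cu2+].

n(S2O3^2-) = 0.04391 × 0.09594 = 4.213 × 10^-3 mol
n(I2) = n(S2O3^2-)/2 = 2.106 × 10^-3 mol
From the 2:1 ratio, n(Cu2+) in the aliquot = 2/1 × 2.106 × 10^-3 = 4.213 × 10^-3 mol
[Cu2+] = 4.213 × 10^-3 / 0.01002 = 0.4204 mol/L

0.4204 mol/L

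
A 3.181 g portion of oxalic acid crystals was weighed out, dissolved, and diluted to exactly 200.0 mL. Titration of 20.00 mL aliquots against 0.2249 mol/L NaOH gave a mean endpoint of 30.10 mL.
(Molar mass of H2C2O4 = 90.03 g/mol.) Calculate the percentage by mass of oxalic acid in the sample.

H2C2O4 + 2 NaOH → Na2C2O4 + 2 H2O
n(NaOH) per titration = 0.03010 × 0.2249 = 6.769 × 10^-3 mol
From the 1:2 ratio, n(H2C2O4) in each aliquot = 1/2 × 6.769 × 10^-3 = 3.385 × 10^-3 mol
n(H2C2O4) in the whole flask = 3.385 × 10^-3 × 200.0/20.00 = 0.03385 mol
mass of H2C2O4 = 0.03385 × 90.03 = 3.047 g
% H2C2O4 = 3.047 / 3.181 × 100 = 95.80 %

95.80 %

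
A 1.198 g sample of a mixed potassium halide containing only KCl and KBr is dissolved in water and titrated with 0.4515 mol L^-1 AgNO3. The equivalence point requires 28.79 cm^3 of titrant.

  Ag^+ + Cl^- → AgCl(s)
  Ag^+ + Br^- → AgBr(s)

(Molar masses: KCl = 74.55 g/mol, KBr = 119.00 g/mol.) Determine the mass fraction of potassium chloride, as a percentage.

48.84 %

n(AgNO3) = 0.02879 × 0.4515 = 0.01300 mol
Let x = n(KCl), y = n(KBr).
Titrant: 1x + 1y = 0.01300;  mass: 74.55x + 119.00y = 1.198
Solving, x = 7.848 × 10^-3 mol, y = 5.151 × 10^-3 mol
mass of KCl = 7.848 × 10^-3 × 74.55 = 0.5851 g
% KCl = 0.5851 / 1.198 × 100 = 48.84 %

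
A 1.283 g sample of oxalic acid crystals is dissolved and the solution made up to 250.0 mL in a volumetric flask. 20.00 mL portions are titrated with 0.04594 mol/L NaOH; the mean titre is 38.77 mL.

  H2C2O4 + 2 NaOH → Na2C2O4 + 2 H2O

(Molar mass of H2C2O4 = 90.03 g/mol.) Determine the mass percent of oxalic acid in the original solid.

78.11 %

n(NaOH) per titration = 0.03877 × 0.04594 = 1.781 × 10^-3 mol
From the 1:2 ratio, n(H2C2O4) in each aliquot = 1/2 × 1.781 × 10^-3 = 8.905 × 10^-4 mol
n(H2C2O4) in the whole flask = 8.905 × 10^-4 × 250.0/20.00 = 0.01113 mol
mass of H2C2O4 = 0.01113 × 90.03 = 1.002 g
% H2C2O4 = 1.002 / 1.283 × 100 = 78.11 %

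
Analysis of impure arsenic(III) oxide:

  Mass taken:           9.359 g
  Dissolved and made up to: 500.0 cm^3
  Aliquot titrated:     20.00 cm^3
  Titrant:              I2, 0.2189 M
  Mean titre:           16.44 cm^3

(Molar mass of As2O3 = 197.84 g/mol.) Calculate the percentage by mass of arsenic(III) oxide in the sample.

As2O3 + 2 I2 + 2 H2O → As2O5 + 4 HI
n(I2) per titration = 0.01644 × 0.2189 = 3.599 × 10^-3 mol
From the 1:2 ratio, n(As2O3) in each aliquot = 1/2 × 3.599 × 10^-3 = 1.799 × 10^-3 mol
n(As2O3) in the whole flask = 1.799 × 10^-3 × 500.0/20.00 = 0.04498 mol
mass of As2O3 = 0.04498 × 197.84 = 8.900 g
% As2O3 = 8.900 / 9.359 × 100 = 95.09 %

95.09 %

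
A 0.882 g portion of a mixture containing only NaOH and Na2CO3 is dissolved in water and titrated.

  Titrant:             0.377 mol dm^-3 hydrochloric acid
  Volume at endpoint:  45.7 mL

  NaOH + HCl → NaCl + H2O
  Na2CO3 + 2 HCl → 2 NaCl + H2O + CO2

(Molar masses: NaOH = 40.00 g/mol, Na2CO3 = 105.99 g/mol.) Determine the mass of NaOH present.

0.0956 g

n(HCl) = 0.0457 × 0.377 = 0.0172 mol
Let x = n(NaOH), y = n(Na2CO3).
Titrant: 1x + 2y = 0.0172;  mass: 40.00x + 105.99y = 0.882
Solving, x = 2.39 × 10^-3 mol, y = 7.42 × 10^-3 mol
mass of NaOH = 2.39 × 10^-3 × 40.00 = 0.0956 g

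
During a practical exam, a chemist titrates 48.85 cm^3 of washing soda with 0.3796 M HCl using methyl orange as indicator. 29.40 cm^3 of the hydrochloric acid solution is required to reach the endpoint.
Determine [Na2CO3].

0.1142 M

Na2CO3 + 2 HCl → 2 NaCl + H2O + CO2
n(HCl) = 0.02940 L × 0.3796 mol/L = 0.01116 mol
From the 1:2 mole ratio, n(Na2CO3) = 1/2 × 0.01116 = 5.580 × 10^-3 mol
[Na2CO3] = 5.580 × 10^-3 mol / 0.04885 L = 0.1142 mol/L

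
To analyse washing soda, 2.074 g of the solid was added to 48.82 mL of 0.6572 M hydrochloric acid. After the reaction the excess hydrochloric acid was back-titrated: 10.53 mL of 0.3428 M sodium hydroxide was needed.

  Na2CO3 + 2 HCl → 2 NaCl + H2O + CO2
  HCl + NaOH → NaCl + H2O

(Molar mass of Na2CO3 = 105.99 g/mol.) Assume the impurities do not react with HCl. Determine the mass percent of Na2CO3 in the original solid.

n(HCl) added = 0.04882 × 0.6572 = 0.03208 mol
n(NaOH) used in back-titration = 0.01053 × 0.3428 = 3.610 × 10^-3 mol
n(HCl) left over = 3.610 × 10^-3 mol (1:1 ratio)
n(HCl) consumed by analyte = 0.03208 − 3.610 × 10^-3 = 0.02847 mol
From the 1:2 ratio, n(Na2CO3) = 1/2 × 0.02847 = 0.01424 mol
mass of Na2CO3 = 0.01424 × 105.99 = 1.509 g
% Na2CO3 = 1.509 / 2.074 × 100 = 72.76 %

72.76 %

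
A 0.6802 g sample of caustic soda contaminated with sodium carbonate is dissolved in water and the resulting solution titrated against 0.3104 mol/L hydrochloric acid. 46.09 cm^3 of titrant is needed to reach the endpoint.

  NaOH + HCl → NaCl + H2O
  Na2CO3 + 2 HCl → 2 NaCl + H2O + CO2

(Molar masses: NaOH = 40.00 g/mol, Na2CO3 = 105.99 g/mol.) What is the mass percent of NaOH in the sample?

n(HCl) = 0.04609 × 0.3104 = 0.01431 mol
Let x = n(NaOH), y = n(Na2CO3).
Titrant: 1x + 2y = 0.01431;  mass: 40.00x + 105.99y = 0.6802
Solving, x = 6.000 × 10^-3 mol, y = 4.153 × 10^-3 mol
mass of NaOH = 6.000 × 10^-3 × 40.00 = 0.2400 g
% NaOH = 0.2400 / 0.6802 × 100 = 35.28 %

35.28 %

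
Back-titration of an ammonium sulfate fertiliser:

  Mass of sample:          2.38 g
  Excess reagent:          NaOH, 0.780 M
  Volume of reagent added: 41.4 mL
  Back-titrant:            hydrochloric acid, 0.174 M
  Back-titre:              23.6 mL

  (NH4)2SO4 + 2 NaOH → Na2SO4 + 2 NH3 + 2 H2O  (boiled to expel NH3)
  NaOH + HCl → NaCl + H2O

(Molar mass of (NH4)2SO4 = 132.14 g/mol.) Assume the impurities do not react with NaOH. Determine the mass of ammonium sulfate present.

n(NaOH) added = 0.0414 × 0.780 = 0.0323 mol
n(HCl) used in back-titration = 0.0236 × 0.174 = 4.11 × 10^-3 mol
n(NaOH) left over = 4.11 × 10^-3 mol (1:1 ratio)
n(NaOH) consumed by analyte = 0.0323 − 4.11 × 10^-3 = 0.0282 mol
From the 1:2 ratio, n((NH4)2SO4) = 1/2 × 0.0282 = 0.0141 mol
mass of (NH4)2SO4 = 0.0141 × 132.14 = 1.86 g

1.86 g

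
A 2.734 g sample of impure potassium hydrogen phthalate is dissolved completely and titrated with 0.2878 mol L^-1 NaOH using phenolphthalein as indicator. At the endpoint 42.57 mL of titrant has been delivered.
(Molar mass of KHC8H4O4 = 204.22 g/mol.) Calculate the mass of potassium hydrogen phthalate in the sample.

KHC8H4O4 + NaOH → KNaC8H4O4 + H2O
n(NaOH) = 0.04257 L × 0.2878 mol/L = 0.01225 mol
n(KHC8H4O4) = 0.01225 mol (1:1 ratio)
mass of KHC8H4O4 = 0.01225 × 204.22 g/mol = 2.502 g

2.502 g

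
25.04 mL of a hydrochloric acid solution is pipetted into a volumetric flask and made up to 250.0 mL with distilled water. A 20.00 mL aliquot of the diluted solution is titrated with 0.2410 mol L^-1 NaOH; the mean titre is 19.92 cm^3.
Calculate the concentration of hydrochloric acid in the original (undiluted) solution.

2.397 mol/L

HCl + NaOH → NaCl + H2O
n(NaOH) = 0.01992 × 0.2410 = 4.801 × 10^-3 mol
n(HCl) in the aliquot = 4.801 × 10^-3 mol (1:1 ratio)
[HCl]_dilute = 4.801 × 10^-3 / 0.02000 = 0.2400 mol/L
Dilution factor = 250.0 / 25.04 = 9.984
[HCl]_stock = 0.2400 × 9.984 = 2.397 mol/L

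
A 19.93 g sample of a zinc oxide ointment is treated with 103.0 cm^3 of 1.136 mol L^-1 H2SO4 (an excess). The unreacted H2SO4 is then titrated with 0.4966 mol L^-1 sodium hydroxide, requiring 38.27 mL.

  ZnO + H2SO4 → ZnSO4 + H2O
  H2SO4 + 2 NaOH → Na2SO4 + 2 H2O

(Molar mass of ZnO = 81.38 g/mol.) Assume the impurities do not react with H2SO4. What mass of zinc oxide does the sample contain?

n(H2SO4) added = 0.1030 × 1.136 = 0.1170 mol
n(NaOH) used in back-titration = 0.03827 × 0.4966 = 0.01900 mol
From the 1:2 ratio, n(H2SO4) left over = 1/2 × 0.01900 = 9.502 × 10^-3 mol
n(H2SO4) consumed by analyte = 0.1170 − 9.502 × 10^-3 = 0.1075 mol
n(ZnO) = 0.1075 mol (1:1 ratio)
mass of ZnO = 0.1075 × 81.38 = 8.749 g

8.749 g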